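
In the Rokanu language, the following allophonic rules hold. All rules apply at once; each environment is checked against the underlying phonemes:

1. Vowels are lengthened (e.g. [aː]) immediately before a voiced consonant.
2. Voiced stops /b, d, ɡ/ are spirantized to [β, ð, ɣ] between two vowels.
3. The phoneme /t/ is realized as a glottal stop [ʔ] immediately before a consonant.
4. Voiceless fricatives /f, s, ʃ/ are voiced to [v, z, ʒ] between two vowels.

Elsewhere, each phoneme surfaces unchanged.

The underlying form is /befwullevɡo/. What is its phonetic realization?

/b/ — word-initial; rule 2 does not apply here → [b].
/e/ (between /b/ and /f/) fails the environment for rule 1, so it stays [e].
/f/ (between /e/ and /w/) is in the target of rule 4 but the environment (between two vowels) is not met → [f].
/w/ (between /f/ and /u/) is unaffected → [w].
/u/ (between /w/ and /l/): before a voiced consonant, so rule 1 applies → [uː].
/l/ (between /u/ and /l/): no rule targets it → [l].
/l/ (between /l/ and /e/) is unaffected → [l].
/e/ (between /l/ and /v/) occurs before a voiced consonant → [eː] by rule 1.
/v/ (between /e/ and /ɡ/): no rule targets it → [v].
/ɡ/ (between /v/ and /o/): rule 2 targets it, but not between two vowels → unchanged [ɡ].
/o/ — word-final; rule 1 does not apply here → [o].

[befwuːlleːvɡo]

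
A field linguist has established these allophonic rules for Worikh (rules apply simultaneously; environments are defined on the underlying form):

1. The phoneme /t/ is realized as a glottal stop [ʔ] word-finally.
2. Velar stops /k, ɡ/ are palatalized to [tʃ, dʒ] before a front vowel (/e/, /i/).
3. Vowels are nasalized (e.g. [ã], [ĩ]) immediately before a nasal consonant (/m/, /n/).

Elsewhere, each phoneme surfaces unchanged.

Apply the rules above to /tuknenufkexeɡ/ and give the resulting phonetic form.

/t/ (word-initial) fails the environment for rule 1, so it stays [t].
/u/ (between /t/ and /k/): rule 3 targets it, but not before a nasal consonant → unchanged [u].
/k/ (between /u/ and /n/) fails the environment for rule 2, so it stays [k].
/n/ stays [n].
/e/ (between /n/ and /n/) occurs before a nasal consonant → [ẽ] by rule 3.
/n/ (between /e/ and /u/): no rule targets it → [n].
/u/ — between /n/ and /f/; rule 3 does not apply here → [u].
/f/ (between /u/ and /k/) is unaffected → [f].
/k/ (between /f/ and /e/): before a front vowel, so rule 2 applies → [tʃ].
/e/ (between /k/ and /x/) is in the target of rule 3 but the environment (before a nasal consonant) is not met → [e].
/x/ — not in any rule's target class → [x].
/e/ (between /x/ and /ɡ/) fails the environment for rule 3, so it stays [e].
/ɡ/ (word-final): rule 2 targets it, but not before a front vowel → unchanged [ɡ].

[tuknẽnuftʃexeɡ]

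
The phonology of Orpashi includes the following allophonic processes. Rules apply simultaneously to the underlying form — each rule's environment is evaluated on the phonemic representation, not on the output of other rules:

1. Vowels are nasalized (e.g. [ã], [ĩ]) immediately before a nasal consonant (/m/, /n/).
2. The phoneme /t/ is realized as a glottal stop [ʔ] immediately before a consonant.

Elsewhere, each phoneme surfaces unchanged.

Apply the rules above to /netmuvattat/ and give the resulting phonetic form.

/n/ (word-initial): no rule targets it → [n].
/e/ (between /n/ and /t/) is in the target of rule 1 but the environment (before a nasal consonant) is not met → [e].
/t/ meets the environment for rule 2 (immediately before a consonant) → [ʔ].
/m/ (between /t/ and /u/): no rule targets it → [m].
/u/ (between /m/ and /v/) fails the environment for rule 1, so it stays [u].
/v/ (between /u/ and /a/) is unaffected → [v].
/a/ (between /v/ and /t/) is in the target of rule 1 but the environment (before a nasal consonant) is not met → [a].
/t/ (between /a/ and /t/) occurs immediately before a consonant → [ʔ] by rule 2.
/t/ — between /t/ and /a/; rule 2 does not apply here → [t].
/a/ (between /t/ and /t/) fails the environment for rule 1, so it stays [a].
/t/ — word-final; rule 2 does not apply here → [t].

[neʔmuvaʔtat]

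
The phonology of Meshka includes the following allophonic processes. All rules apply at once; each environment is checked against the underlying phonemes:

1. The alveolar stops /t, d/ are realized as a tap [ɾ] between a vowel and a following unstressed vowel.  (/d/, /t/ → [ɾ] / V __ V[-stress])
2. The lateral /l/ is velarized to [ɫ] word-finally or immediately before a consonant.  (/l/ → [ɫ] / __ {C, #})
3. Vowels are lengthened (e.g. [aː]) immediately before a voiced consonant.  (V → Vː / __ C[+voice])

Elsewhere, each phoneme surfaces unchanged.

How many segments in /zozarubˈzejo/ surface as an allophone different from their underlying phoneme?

Segments that undergo a rule: /o/ → [oː] (rule 3); /a/ → [aː] (rule 3); /u/ → [uː] (rule 3); /e/ → [eː] (rule 3).
All other segments surface unchanged.

4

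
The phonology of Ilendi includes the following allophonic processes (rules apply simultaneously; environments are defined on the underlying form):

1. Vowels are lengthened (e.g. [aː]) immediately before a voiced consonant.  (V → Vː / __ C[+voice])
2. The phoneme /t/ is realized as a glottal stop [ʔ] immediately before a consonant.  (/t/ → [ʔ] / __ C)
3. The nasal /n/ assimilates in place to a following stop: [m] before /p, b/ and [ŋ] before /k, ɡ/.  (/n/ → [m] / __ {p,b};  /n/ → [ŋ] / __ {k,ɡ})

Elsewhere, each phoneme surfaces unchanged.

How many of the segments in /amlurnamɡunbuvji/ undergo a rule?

Segments that undergo a rule: /a/ → [aː] (rule 1); /u/ → [uː] (rule 1); /a/ → [aː] (rule 1); /u/ → [uː] (rule 1); /n/ → [m] (rule 3); /u/ → [uː] (rule 1).
All other segments surface unchanged.

6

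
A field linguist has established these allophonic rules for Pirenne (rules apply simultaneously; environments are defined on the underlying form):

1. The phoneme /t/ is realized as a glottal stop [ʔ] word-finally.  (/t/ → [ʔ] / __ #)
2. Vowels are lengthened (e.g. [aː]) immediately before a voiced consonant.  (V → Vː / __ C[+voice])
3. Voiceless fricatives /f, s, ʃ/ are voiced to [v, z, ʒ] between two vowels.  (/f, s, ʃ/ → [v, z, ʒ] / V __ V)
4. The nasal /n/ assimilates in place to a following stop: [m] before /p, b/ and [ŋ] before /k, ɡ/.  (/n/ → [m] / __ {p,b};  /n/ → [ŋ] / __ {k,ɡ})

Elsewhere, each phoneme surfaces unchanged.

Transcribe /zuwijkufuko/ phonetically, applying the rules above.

[zuːwiːjkuvuko]

/z/ — not in any rule's target class → [z].
Rule 2 applies to /u/ (between /z/ and /w/: before a voiced consonant) → [uː].
/w/ (between /u/ and /i/) is unaffected → [w].
/i/ (between /w/ and /j/): before a voiced consonant, so rule 2 applies → [iː].
/j/ stays [j].
/k/ — not in any rule's target class → [k].
/u/ — between /k/ and /f/; rule 2 does not apply here → [u].
/f/ — between /u/ and /u/, between two vowels — surfaces as [v] (rule 3).
/u/ (between /f/ and /k/): rule 2 targets it, but not before a voiced consonant → unchanged [u].
/k/ (between /u/ and /o/) is unaffected → [k].
/o/ (word-final) is in the target of rule 2 but the environment (before a voiced consonant) is not met → [o].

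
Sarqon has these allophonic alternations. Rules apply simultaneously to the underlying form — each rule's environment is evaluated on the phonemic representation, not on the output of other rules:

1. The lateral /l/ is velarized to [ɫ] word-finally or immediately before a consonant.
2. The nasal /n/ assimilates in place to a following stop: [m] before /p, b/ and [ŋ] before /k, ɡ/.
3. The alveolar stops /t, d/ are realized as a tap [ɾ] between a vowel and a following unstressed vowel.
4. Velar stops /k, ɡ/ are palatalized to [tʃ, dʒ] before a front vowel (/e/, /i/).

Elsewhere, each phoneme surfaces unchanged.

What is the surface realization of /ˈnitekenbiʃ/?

[ˈniɾetʃembiʃ]

/n/ (word-initial): rule 2 targets it, but not before a labial or velar stop → unchanged [n].
/i/ stays [i].
Rule 3 applies to /t/ (between /i/ and /e/: between a vowel and a following unstressed vowel) → [ɾ].
/e/ stays [e].
/k/ (between /e/ and /e/) occurs before a front vowel → [tʃ] by rule 4.
/e/ — not in any rule's target class → [e].
/n/ meets the environment for rule 2 (before a labial or velar stop) → [m].
/b/ — not in any rule's target class → [b].
/i/ — not in any rule's target class → [i].
/ʃ/ — not in any rule's target class → [ʃ].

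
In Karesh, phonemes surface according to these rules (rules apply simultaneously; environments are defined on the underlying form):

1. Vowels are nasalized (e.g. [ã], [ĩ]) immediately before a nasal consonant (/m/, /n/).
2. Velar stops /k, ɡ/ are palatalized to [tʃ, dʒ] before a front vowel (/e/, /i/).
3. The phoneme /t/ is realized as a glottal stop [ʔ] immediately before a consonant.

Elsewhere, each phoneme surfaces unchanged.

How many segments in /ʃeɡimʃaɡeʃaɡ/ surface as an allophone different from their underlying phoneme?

Segments that undergo a rule: /ɡ/ → [dʒ] (rule 2); /i/ → [ĩ] (rule 1); /ɡ/ → [dʒ] (rule 2).
All other segments surface unchanged.

3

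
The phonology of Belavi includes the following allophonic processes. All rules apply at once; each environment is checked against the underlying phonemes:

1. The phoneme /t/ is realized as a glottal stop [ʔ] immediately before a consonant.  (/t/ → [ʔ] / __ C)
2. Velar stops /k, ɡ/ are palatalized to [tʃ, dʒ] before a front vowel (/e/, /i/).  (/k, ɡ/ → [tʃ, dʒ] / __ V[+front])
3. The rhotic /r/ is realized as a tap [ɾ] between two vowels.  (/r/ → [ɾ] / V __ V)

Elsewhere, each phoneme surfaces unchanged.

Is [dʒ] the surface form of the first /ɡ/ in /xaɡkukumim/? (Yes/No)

/ɡ/ (between /a/ and /k/): rule 2 targets it, but not before a front vowel → unchanged [ɡ].
The actual realization is [ɡ], not [dʒ].

No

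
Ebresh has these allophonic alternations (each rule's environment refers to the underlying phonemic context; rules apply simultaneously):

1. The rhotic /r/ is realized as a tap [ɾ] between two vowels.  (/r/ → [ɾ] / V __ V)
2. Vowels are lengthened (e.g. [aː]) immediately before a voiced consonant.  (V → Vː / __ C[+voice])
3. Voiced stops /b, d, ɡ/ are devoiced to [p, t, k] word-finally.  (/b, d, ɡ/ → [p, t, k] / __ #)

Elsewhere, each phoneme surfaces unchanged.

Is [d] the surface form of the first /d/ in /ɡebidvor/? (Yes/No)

/d/ (between /i/ and /v/) fails the environment for rule 3, so it stays [d].
The actual realization is [d], which matches [d].

Yes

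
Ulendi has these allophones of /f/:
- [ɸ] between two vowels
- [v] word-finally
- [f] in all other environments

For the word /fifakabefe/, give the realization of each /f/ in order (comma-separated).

Occurrence 1 (position 1): no conditioning environment matches → elsewhere allophone [f].
Occurrence 2 (position 3): between two vowels → [ɸ].
Occurrence 3 (position 9): between two vowels → [ɸ].

[f], [ɸ], [ɸ]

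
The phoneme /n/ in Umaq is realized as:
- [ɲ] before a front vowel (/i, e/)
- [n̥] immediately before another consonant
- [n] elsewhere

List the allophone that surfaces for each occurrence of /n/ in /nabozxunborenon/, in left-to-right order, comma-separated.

Occurrence 1 (position 1): no conditioning environment matches → elsewhere allophone [n].
Occurrence 2 (position 8): immediately before another consonant → [n̥].
Occurrence 3 (position 13): no conditioning environment matches → elsewhere allophone [n].
Occurrence 4 (position 15): no conditioning environment matches → elsewhere allophone [n].

[n], [n̥], [n], [n]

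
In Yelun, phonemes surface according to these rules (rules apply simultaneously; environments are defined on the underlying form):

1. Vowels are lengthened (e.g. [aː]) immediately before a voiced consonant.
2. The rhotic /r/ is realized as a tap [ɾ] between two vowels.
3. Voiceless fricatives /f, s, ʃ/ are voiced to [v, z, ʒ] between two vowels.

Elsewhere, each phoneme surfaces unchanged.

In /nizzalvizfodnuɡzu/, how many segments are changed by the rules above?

Segments that undergo a rule: /i/ → [iː] (rule 1); /a/ → [aː] (rule 1); /i/ → [iː] (rule 1); /o/ → [oː] (rule 1); /u/ → [uː] (rule 1).
All other segments surface unchanged.

5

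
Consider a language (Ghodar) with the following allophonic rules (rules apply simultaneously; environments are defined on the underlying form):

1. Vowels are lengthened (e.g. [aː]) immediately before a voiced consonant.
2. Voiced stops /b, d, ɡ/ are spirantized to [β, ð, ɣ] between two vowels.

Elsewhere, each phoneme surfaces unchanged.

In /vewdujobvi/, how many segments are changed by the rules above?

Segments that undergo a rule: /e/ → [eː] (rule 1); /u/ → [uː] (rule 1); /o/ → [oː] (rule 1).
All other segments surface unchanged.

3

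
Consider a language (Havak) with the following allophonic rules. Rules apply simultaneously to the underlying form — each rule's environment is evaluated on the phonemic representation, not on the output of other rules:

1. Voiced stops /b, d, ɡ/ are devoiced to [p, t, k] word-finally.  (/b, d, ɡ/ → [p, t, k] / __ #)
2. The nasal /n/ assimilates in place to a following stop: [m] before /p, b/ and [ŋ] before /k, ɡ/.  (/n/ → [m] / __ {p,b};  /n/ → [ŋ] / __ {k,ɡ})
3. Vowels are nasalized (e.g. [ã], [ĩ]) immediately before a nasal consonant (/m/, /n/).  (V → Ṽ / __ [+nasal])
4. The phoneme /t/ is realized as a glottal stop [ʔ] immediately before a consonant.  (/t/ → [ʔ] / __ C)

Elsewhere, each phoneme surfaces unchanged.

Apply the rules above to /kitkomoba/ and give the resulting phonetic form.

[kiʔkõmoba]

/i/ — between /k/ and /t/; rule 3 does not apply here → [i].
Rule 4 applies to /t/ (between /i/ and /k/: immediately before a consonant) → [ʔ].
/o/ — between /k/ and /m/, before a nasal consonant — surfaces as [õ] (rule 3).
/o/ — between /m/ and /b/; rule 3 does not apply here → [o].
/b/ — between /o/ and /a/; rule 1 does not apply here → [b].
/a/ (word-final) fails the environment for rule 3, so it stays [a].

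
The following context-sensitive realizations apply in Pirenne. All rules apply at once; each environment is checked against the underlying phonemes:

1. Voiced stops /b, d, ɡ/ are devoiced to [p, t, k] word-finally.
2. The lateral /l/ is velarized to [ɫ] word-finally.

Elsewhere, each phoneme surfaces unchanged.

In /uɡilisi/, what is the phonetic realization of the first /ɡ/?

[ɡ]

/ɡ/ (between /u/ and /i/) is in the target of rule 1 but the environment (word-finally) is not met → [ɡ].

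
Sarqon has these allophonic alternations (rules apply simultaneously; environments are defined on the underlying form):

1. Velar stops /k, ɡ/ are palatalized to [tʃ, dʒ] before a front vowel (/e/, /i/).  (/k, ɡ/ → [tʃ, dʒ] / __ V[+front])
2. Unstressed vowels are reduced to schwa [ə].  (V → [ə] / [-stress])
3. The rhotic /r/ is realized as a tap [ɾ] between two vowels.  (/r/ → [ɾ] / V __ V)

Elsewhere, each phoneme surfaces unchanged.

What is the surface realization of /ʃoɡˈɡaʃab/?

/o/ meets the environment for rule 2 (in an unstressed syllable) → [ə].
/ɡ/ (between /o/ and /ɡ/): rule 1 targets it, but not before a front vowel → unchanged [ɡ].
/ɡ/ (between /ɡ/ and /a/) is in the target of rule 1 but the environment (before a front vowel) is not met → [ɡ].
/a/ (between /ɡ/ and /ʃ/) fails the environment for rule 2, so it stays [a].
/a/ (between /ʃ/ and /b/): in an unstressed syllable, so rule 2 applies → [ə].

[ʃəɡˈɡaʃəb]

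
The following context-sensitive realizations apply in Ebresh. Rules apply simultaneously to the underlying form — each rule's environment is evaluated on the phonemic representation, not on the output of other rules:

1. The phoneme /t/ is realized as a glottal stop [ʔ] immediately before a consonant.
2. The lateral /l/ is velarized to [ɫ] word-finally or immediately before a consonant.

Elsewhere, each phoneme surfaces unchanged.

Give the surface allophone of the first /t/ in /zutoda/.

/t/ (between /u/ and /o/) is in the target of rule 1 but the environment (immediately before a consonant) is not met → [t].

[t]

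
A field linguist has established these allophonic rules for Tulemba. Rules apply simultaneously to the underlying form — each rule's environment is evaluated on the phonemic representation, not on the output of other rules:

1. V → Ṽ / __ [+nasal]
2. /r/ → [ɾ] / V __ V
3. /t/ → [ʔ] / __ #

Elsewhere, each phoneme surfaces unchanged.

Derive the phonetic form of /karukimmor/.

/k/ stays [k].
/a/ (between /k/ and /r/) fails the environment for rule 1, so it stays [a].
/r/ (between /a/ and /u/) occurs between two vowels → [ɾ] by rule 2.
/u/ (between /r/ and /k/) is in the target of rule 1 but the environment (before a nasal consonant) is not met → [u].
/k/ stays [k].
/i/ (between /k/ and /m/) occurs before a nasal consonant → [ĩ] by rule 1.
/m/ (between /i/ and /m/) is unaffected → [m].
/m/ stays [m].
/o/ — between /m/ and /r/; rule 1 does not apply here → [o].
/r/ — word-final; rule 2 does not apply here → [r].

[kaɾukĩmmor]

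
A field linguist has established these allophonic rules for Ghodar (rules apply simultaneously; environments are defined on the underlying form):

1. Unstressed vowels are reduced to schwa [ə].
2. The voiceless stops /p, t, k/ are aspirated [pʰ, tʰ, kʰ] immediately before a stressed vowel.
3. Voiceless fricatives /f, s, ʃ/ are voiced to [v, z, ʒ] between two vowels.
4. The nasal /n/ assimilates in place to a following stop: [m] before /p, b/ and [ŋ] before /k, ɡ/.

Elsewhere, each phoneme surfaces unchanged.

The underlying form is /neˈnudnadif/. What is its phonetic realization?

[nəˈnudnədəf]

/n/ (word-initial) fails the environment for rule 4, so it stays [n].
Rule 1 applies to /e/ (between /n/ and /n/: in an unstressed syllable) → [ə].
/n/ (between /e/ and /u/) fails the environment for rule 4, so it stays [n].
/u/ — between /n/ and /d/; rule 1 does not apply here → [u].
/d/ (between /u/ and /n/) is unaffected → [d].
/n/ — between /d/ and /a/; rule 4 does not apply here → [n].
Rule 1 applies to /a/ (between /n/ and /d/: in an unstressed syllable) → [ə].
/d/ stays [d].
/i/ (between /d/ and /f/): in an unstressed syllable, so rule 1 applies → [ə].
/f/ (word-final): rule 3 targets it, but not between two vowels → unchanged [f].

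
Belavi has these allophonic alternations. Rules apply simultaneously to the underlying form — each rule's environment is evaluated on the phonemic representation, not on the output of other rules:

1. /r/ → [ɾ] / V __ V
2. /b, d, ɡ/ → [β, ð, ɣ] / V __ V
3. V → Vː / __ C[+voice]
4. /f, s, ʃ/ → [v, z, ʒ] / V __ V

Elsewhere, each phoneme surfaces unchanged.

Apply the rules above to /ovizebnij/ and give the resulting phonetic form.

[oːviːzeːbniːj]

/o/ meets the environment for rule 3 (before a voiced consonant) → [oː].
/v/ (between /o/ and /i/): no rule targets it → [v].
/i/ meets the environment for rule 3 (before a voiced consonant) → [iː].
/z/ (between /i/ and /e/) is unaffected → [z].
/e/ — between /z/ and /b/, before a voiced consonant — surfaces as [eː] (rule 3).
/b/ (between /e/ and /n/): rule 2 targets it, but not between two vowels → unchanged [b].
/n/ stays [n].
/i/ — between /n/ and /j/, before a voiced consonant — surfaces as [iː] (rule 3).
/j/ (word-final): no rule targets it → [j].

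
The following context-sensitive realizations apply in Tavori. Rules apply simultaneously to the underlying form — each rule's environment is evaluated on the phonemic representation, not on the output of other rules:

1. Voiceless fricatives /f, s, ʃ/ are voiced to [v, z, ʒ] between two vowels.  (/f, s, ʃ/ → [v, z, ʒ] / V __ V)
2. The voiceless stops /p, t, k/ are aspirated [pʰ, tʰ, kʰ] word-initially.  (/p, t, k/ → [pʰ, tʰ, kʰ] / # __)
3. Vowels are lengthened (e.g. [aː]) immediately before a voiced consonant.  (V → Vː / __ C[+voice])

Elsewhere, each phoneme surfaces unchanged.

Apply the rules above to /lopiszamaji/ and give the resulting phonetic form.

/l/ — not in any rule's target class → [l].
/o/ (between /l/ and /p/) is in the target of rule 3 but the environment (before a voiced consonant) is not met → [o].
/p/ (between /o/ and /i/) fails the environment for rule 2, so it stays [p].
/i/ (between /p/ and /s/) is in the target of rule 3 but the environment (before a voiced consonant) is not met → [i].
/s/ — between /i/ and /z/; rule 1 does not apply here → [s].
/z/ stays [z].
/a/ (between /z/ and /m/): before a voiced consonant, so rule 3 applies → [aː].
/m/ — not in any rule's target class → [m].
/a/ (between /m/ and /j/) occurs before a voiced consonant → [aː] by rule 3.
/j/ stays [j].
/i/ (word-final) is in the target of rule 3 but the environment (before a voiced consonant) is not met → [i].

[lopiszaːmaːji]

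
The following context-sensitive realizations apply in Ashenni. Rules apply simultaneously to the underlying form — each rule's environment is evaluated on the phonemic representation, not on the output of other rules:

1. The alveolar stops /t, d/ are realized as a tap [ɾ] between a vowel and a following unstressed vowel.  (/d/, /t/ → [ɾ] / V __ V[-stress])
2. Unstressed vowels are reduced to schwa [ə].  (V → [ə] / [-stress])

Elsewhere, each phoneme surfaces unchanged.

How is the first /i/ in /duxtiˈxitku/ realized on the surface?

/i/ (between /t/ and /x/) occurs in an unstressed syllable → [ə] by rule 2.

[ə]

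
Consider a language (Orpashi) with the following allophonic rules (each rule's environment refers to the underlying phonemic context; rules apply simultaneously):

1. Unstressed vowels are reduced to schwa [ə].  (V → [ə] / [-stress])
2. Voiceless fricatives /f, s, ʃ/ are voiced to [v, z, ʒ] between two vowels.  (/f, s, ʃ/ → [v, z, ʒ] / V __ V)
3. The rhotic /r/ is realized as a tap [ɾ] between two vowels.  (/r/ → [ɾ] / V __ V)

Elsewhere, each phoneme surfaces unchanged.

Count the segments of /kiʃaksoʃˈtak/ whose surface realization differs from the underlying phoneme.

4

Segments that undergo a rule: /i/ → [ə] (rule 1); /ʃ/ → [ʒ] (rule 2); /a/ → [ə] (rule 1); /o/ → [ə] (rule 1).
All other segments surface unchanged.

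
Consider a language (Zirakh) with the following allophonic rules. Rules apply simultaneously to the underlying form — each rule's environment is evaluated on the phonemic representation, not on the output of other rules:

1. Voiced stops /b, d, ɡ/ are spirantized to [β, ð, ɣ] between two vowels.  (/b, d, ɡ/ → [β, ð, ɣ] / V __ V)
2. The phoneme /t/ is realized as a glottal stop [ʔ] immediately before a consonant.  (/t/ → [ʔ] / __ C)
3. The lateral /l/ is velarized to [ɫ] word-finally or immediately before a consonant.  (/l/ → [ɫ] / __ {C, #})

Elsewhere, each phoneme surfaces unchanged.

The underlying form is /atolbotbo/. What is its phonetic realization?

[atoɫboʔbo]

/a/ (word-initial) is unaffected → [a].
/t/ (between /a/ and /o/): rule 2 targets it, but not immediately before a consonant → unchanged [t].
/o/ — not in any rule's target class → [o].
Rule 3 applies to /l/ (between /o/ and /b/: word-finally or immediately before a consonant) → [ɫ].
/b/ — between /l/ and /o/; rule 1 does not apply here → [b].
/o/ (between /b/ and /t/) is unaffected → [o].
/t/ meets the environment for rule 2 (immediately before a consonant) → [ʔ].
/b/ (between /t/ and /o/) fails the environment for rule 1, so it stays [b].
/o/ (word-final) is unaffected → [o].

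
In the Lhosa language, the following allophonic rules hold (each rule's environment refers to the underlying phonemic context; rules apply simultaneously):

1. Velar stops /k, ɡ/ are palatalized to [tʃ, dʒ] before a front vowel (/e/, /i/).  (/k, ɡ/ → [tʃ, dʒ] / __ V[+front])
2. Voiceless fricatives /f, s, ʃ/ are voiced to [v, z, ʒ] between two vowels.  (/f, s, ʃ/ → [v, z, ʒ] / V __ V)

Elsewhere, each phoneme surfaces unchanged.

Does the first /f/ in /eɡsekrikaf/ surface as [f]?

/f/ (word-final) is in the target of rule 2 but the environment (between two vowels) is not met → [f].
The actual realization is [f], which matches [f].

Yes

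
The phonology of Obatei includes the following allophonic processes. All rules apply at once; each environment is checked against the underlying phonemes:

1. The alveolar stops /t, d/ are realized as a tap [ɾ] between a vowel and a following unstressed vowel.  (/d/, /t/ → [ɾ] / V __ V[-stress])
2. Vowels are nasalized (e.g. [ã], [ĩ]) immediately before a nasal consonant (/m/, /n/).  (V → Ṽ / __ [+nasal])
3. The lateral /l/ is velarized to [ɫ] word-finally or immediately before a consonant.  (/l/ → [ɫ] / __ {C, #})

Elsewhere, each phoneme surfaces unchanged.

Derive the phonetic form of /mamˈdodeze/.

/m/ (word-initial) is unaffected → [m].
/a/ — between /m/ and /m/, before a nasal consonant — surfaces as [ã] (rule 2).
/m/ — not in any rule's target class → [m].
/d/ — between /m/ and /o/; rule 1 does not apply here → [d].
/o/ (between /d/ and /d/) fails the environment for rule 2, so it stays [o].
/d/ — between /o/ and /e/, between a vowel and a following unstressed vowel — surfaces as [ɾ] (rule 1).
/e/ (between /d/ and /z/): rule 2 targets it, but not before a nasal consonant → unchanged [e].
/z/ (between /e/ and /e/): no rule targets it → [z].
/e/ (word-final) is in the target of rule 2 but the environment (before a nasal consonant) is not met → [e].

[mãmˈdoɾeze]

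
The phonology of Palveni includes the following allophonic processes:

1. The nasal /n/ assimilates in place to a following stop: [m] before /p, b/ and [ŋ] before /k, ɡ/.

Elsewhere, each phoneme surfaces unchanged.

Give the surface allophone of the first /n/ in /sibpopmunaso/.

[n]

/n/ (between /u/ and /a/): rule 1 targets it, but not before a labial or velar stop → unchanged [n].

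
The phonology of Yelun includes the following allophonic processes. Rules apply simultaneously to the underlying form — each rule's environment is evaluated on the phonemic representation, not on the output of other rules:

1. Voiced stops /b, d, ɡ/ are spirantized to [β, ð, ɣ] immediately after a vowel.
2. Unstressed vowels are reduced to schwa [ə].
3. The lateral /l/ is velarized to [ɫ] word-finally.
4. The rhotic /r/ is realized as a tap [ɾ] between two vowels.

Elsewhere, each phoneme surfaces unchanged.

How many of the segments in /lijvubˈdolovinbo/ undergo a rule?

6

Segments that undergo a rule: /i/ → [ə] (rule 2); /u/ → [ə] (rule 2); /b/ → [β] (rule 1); /o/ → [ə] (rule 2); /i/ → [ə] (rule 2); /o/ → [ə] (rule 2).
All other segments surface unchanged.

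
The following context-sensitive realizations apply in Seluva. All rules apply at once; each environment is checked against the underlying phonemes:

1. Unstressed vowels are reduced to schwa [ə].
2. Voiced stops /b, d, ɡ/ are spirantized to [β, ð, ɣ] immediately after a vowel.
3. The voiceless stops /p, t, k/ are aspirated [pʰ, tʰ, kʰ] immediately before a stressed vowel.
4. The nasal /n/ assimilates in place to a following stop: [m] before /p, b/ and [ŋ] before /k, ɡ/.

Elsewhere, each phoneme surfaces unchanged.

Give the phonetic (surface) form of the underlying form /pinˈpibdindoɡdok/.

/p/ — word-initial; rule 3 does not apply here → [p].
/i/ — between /p/ and /n/, in an unstressed syllable — surfaces as [ə] (rule 1).
/n/ — between /i/ and /p/, before a labial or velar stop — surfaces as [m] (rule 4).
/p/ — between /n/ and /i/, immediately before a stressed vowel — surfaces as [pʰ] (rule 3).
/i/ (between /p/ and /b/): rule 1 targets it, but not in an unstressed syllable → unchanged [i].
/b/ — between /i/ and /d/, immediately after a vowel — surfaces as [β] (rule 2).
/d/ (between /b/ and /i/) fails the environment for rule 2, so it stays [d].
/i/ (between /d/ and /n/): in an unstressed syllable, so rule 1 applies → [ə].
/n/ (between /i/ and /d/) fails the environment for rule 4, so it stays [n].
/d/ (between /n/ and /o/) fails the environment for rule 2, so it stays [d].
/o/ meets the environment for rule 1 (in an unstressed syllable) → [ə].
/ɡ/ — between /o/ and /d/, immediately after a vowel — surfaces as [ɣ] (rule 2).
/d/ (between /ɡ/ and /o/) fails the environment for rule 2, so it stays [d].
/o/ meets the environment for rule 1 (in an unstressed syllable) → [ə].
/k/ (word-final) is in the target of rule 3 but the environment (immediately before a stressed vowel) is not met → [k].

[pəmˈpʰiβdəndəɣdək]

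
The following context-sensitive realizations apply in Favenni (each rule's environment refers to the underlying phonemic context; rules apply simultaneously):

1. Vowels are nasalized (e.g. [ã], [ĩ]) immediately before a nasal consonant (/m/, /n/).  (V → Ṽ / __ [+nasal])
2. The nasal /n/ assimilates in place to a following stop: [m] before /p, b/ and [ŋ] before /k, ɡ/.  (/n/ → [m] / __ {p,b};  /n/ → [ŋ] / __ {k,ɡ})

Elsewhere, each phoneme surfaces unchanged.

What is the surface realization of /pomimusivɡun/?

[põmĩmusivɡũn]

/p/ (word-initial) is unaffected → [p].
Rule 1 applies to /o/ (between /p/ and /m/: before a nasal consonant) → [õ].
/m/ stays [m].
Rule 1 applies to /i/ (between /m/ and /m/: before a nasal consonant) → [ĩ].
/m/ (between /i/ and /u/) is unaffected → [m].
/u/ — between /m/ and /s/; rule 1 does not apply here → [u].
/s/ (between /u/ and /i/): no rule targets it → [s].
/i/ (between /s/ and /v/) is in the target of rule 1 but the environment (before a nasal consonant) is not met → [i].
/v/ (between /i/ and /ɡ/): no rule targets it → [v].
/ɡ/ (between /v/ and /u/): no rule targets it → [ɡ].
/u/ (between /ɡ/ and /n/): before a nasal consonant, so rule 1 applies → [ũ].
/n/ (word-final): rule 2 targets it, but not before a labial or velar stop → unchanged [n].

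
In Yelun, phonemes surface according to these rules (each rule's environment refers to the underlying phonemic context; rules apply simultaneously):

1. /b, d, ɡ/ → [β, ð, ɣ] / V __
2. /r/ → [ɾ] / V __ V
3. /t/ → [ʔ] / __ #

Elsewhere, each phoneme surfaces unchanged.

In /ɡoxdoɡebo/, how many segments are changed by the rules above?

2

Segments that undergo a rule: /ɡ/ → [ɣ] (rule 1); /b/ → [β] (rule 1).
All other segments surface unchanged.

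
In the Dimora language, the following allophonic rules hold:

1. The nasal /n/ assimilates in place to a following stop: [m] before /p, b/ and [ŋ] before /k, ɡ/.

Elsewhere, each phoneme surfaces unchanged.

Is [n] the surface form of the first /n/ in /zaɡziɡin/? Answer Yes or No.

Yes

/n/ (word-final) fails the environment for rule 1, so it stays [n].
The actual realization is [n], which matches [n].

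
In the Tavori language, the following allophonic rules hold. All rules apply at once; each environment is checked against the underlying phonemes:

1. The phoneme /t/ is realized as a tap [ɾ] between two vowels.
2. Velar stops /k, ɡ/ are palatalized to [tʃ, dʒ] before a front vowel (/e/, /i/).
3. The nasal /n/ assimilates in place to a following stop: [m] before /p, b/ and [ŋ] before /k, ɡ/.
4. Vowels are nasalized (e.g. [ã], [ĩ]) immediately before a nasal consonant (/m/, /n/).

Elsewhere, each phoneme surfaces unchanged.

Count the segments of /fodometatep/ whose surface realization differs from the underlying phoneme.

Segments that undergo a rule: /o/ → [õ] (rule 4); /t/ → [ɾ] (rule 1); /t/ → [ɾ] (rule 1).
All other segments surface unchanged.

3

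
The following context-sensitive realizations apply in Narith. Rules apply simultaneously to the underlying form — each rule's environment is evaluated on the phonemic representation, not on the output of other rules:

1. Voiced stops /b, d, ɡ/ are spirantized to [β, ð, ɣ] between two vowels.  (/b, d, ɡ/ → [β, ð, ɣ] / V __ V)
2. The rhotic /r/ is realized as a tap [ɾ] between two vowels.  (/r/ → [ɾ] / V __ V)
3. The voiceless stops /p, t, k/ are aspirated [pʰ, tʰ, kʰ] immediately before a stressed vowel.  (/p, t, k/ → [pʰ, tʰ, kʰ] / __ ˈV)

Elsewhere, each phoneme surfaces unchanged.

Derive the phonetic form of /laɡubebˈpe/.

[laɣuβebˈpʰe]

/l/ stays [l].
/a/ (between /l/ and /ɡ/) is unaffected → [a].
/ɡ/ meets the environment for rule 1 (between two vowels) → [ɣ].
/u/ stays [u].
/b/ (between /u/ and /e/): between two vowels, so rule 1 applies → [β].
/e/ stays [e].
/b/ (between /e/ and /p/) fails the environment for rule 1, so it stays [b].
Rule 3 applies to /p/ (between /b/ and /e/: immediately before a stressed vowel) → [pʰ].
/e/ (word-final) is unaffected → [e].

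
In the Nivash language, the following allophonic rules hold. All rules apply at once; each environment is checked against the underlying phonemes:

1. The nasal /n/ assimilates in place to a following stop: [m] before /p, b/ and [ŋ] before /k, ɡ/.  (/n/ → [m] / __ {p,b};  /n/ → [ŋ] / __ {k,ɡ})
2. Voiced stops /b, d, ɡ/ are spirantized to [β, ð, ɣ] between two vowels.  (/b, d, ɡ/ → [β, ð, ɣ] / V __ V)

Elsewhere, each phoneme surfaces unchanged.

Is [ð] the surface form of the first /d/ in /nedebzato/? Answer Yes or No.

Yes

/d/ meets the environment for rule 2 (between two vowels) → [ð].
The actual realization is [ð], which matches [ð].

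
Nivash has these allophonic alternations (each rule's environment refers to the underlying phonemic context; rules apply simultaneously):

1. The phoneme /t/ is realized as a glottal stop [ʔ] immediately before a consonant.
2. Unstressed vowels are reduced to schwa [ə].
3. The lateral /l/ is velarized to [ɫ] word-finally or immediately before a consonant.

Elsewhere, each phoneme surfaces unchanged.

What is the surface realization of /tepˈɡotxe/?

[təpˈɡoʔxə]

/t/ (word-initial): rule 1 targets it, but not immediately before a consonant → unchanged [t].
/e/ (between /t/ and /p/) occurs in an unstressed syllable → [ə] by rule 2.
/p/ — not in any rule's target class → [p].
/ɡ/ (between /p/ and /o/): no rule targets it → [ɡ].
/o/ (between /ɡ/ and /t/): rule 2 targets it, but not in an unstressed syllable → unchanged [o].
/t/ meets the environment for rule 1 (immediately before a consonant) → [ʔ].
/x/ (between /t/ and /e/) is unaffected → [x].
Rule 2 applies to /e/ (word-final: in an unstressed syllable) → [ə].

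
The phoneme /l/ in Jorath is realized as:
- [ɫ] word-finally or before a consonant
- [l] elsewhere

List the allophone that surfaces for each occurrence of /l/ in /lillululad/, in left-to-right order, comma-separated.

[l], [ɫ], [l], [l], [l]

Occurrence 1 (position 1): no conditioning environment matches → elsewhere allophone [l].
Occurrence 2 (position 3): word-finally or before a consonant → [ɫ].
Occurrence 3 (position 4): no conditioning environment matches → elsewhere allophone [l].
Occurrence 4 (position 6): no conditioning environment matches → elsewhere allophone [l].
Occurrence 5 (position 8): no conditioning environment matches → elsewhere allophone [l].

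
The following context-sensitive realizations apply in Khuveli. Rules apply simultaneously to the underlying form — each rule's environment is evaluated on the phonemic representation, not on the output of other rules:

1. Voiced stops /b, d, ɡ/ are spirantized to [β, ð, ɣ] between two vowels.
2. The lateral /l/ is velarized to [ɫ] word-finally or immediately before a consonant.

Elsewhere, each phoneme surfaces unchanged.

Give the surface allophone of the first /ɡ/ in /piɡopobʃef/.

[ɣ]

/ɡ/ meets the environment for rule 1 (between two vowels) → [ɣ].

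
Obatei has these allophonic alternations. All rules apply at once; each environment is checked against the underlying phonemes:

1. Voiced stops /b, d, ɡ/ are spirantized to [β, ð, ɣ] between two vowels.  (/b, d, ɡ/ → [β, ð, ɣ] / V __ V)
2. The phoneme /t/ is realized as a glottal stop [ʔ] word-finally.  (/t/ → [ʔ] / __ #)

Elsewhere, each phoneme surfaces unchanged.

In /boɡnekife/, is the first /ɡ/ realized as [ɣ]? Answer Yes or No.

No

/ɡ/ — between /o/ and /n/; rule 1 does not apply here → [ɡ].
The actual realization is [ɡ], not [ɣ].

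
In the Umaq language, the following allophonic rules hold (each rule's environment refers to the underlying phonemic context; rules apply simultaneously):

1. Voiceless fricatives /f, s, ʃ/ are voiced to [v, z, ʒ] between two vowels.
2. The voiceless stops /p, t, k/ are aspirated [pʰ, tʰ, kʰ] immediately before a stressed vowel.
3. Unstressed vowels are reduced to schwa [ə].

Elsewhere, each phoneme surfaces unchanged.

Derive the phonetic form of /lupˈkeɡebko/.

[ləpˈkʰeɡəbkə]

/l/ stays [l].
/u/ — between /l/ and /p/, in an unstressed syllable — surfaces as [ə] (rule 3).
/p/ (between /u/ and /k/) is in the target of rule 2 but the environment (immediately before a stressed vowel) is not met → [p].
Rule 2 applies to /k/ (between /p/ and /e/: immediately before a stressed vowel) → [kʰ].
/e/ (between /k/ and /ɡ/) is in the target of rule 3 but the environment (in an unstressed syllable) is not met → [e].
/ɡ/ (between /e/ and /e/): no rule targets it → [ɡ].
/e/ meets the environment for rule 3 (in an unstressed syllable) → [ə].
/b/ (between /e/ and /k/) is unaffected → [b].
/k/ — between /b/ and /o/; rule 2 does not apply here → [k].
/o/ (word-final) occurs in an unstressed syllable → [ə] by rule 3.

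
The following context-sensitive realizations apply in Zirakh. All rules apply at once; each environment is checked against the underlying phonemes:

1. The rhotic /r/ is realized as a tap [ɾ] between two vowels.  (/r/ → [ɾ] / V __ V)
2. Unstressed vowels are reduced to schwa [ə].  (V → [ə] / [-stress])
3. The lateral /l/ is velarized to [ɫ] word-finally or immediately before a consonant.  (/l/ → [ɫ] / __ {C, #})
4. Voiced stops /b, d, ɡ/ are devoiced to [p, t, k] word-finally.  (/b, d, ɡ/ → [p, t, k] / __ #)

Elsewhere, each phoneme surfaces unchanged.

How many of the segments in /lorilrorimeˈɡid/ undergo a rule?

Segments that undergo a rule: /o/ → [ə] (rule 2); /r/ → [ɾ] (rule 1); /i/ → [ə] (rule 2); /l/ → [ɫ] (rule 3); /o/ → [ə] (rule 2); /r/ → [ɾ] (rule 1); /i/ → [ə] (rule 2); /e/ → [ə] (rule 2); /d/ → [t] (rule 4).
All other segments surface unchanged.

9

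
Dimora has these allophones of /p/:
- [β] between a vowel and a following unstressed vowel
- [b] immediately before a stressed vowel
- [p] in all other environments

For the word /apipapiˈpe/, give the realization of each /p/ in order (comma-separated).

Occurrence 1 (position 2): between a vowel and a following unstressed vowel → [β].
Occurrence 2 (position 4): between a vowel and a following unstressed vowel → [β].
Occurrence 3 (position 6): between a vowel and a following unstressed vowel → [β].
Occurrence 4 (position 8): immediately before a stressed vowel → [b].

[β], [β], [β], [b]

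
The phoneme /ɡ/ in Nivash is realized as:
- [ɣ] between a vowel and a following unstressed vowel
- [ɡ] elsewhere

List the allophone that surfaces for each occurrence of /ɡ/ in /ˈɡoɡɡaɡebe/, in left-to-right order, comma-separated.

[ɡ], [ɡ], [ɡ], [ɣ]

Occurrence 1 (position 1): no conditioning environment matches → elsewhere allophone [ɡ].
Occurrence 2 (position 3): no conditioning environment matches → elsewhere allophone [ɡ].
Occurrence 3 (position 4): no conditioning environment matches → elsewhere allophone [ɡ].
Occurrence 4 (position 6): between a vowel and a following unstressed vowel → [ɣ].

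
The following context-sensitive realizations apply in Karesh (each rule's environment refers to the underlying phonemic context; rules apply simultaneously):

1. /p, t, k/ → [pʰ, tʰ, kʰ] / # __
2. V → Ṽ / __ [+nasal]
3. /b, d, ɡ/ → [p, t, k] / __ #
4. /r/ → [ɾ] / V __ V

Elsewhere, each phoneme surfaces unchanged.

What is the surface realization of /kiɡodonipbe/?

[kʰiɡodõnipbe]

/k/ (word-initial) occurs word-initially → [kʰ] by rule 1.
/i/ (between /k/ and /ɡ/): rule 2 targets it, but not before a nasal consonant → unchanged [i].
/ɡ/ (between /i/ and /o/) is in the target of rule 3 but the environment (word-finally) is not met → [ɡ].
/o/ — between /ɡ/ and /d/; rule 2 does not apply here → [o].
/d/ (between /o/ and /o/) is in the target of rule 3 but the environment (word-finally) is not met → [d].
/o/ (between /d/ and /n/): before a nasal consonant, so rule 2 applies → [õ].
/n/ (between /o/ and /i/) is unaffected → [n].
/i/ (between /n/ and /p/) fails the environment for rule 2, so it stays [i].
/p/ (between /i/ and /b/) is in the target of rule 1 but the environment (word-initially) is not met → [p].
/b/ — between /p/ and /e/; rule 3 does not apply here → [b].
/e/ (word-final) fails the environment for rule 2, so it stays [e].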